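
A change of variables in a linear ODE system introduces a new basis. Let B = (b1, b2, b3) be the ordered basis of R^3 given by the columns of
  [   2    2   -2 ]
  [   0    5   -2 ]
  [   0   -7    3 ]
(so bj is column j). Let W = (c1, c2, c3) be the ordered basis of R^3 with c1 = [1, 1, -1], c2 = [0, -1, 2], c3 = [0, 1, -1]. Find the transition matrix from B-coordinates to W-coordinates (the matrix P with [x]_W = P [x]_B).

Column j of P is [bj]_W, since P maps B-coordinates to W-coordinates.
Expressing b1 in W: b1 = 2c1 + 0·c2 - 2c3, so column 1 of P is [2, 0, -2].
Doing the same for each bj gives P = [[2, 2, -2], [0, -2, 1], [-2, 1, 1]].

[[2, 2, -2], [0, -2, 1], [-2, 1, 1]]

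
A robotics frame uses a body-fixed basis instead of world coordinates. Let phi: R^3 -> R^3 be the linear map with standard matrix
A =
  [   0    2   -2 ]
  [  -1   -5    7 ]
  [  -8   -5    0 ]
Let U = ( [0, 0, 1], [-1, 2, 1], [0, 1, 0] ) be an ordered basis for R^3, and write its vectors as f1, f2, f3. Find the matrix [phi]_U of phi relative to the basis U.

[[-2, 0, -3], [2, -2, -2], [3, 2, -1]]

With P the matrix whose columns are f1, ..., f3, [phi]_U = P^(-1) A P.
Column by column: phi(f1) = A f1 = [-2, 7, 0]; its U-coordinates [-2, 2, 3] give column 1.
Continuing for each basis vector yields [phi]_U = [[-2, 0, -3], [2, -2, -2], [3, 2, -1]].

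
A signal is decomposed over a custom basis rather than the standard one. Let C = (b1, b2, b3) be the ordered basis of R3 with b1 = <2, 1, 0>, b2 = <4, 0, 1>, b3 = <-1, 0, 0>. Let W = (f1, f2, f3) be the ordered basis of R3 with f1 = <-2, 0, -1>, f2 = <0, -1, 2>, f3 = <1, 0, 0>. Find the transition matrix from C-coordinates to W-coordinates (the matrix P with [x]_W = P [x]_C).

Column j of P is [bj]_W, since P maps C-coordinates to W-coordinates.
Expressing b1 in W: b1 = -2f1 - f2 - 2f3, so column 1 of P is <-2, -1, -2>.
Doing the same for each bj gives P = [[-2, -1, 0], [-1, 0, 0], [-2, 2, -1]].

[[-2, -1, 0], [-1, 0, 0], [-2, 2, -1]]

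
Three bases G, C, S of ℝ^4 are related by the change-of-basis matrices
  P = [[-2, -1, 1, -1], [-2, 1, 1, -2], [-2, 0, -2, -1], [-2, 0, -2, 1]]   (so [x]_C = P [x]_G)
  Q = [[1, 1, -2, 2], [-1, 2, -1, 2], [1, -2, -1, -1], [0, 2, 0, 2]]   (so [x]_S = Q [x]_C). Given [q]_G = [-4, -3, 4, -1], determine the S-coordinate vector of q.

[23, 3, -6, 20]

Composing the changes, [q]_S = Q P [q]_G.
Q P = [[-4, 0, 2, 1], [-4, 3, -1, 0], [6, -3, 3, 3], [-8, 2, -2, -2]]; applying this to [-4, -3, 4, -1] gives [23, 3, -6, 20].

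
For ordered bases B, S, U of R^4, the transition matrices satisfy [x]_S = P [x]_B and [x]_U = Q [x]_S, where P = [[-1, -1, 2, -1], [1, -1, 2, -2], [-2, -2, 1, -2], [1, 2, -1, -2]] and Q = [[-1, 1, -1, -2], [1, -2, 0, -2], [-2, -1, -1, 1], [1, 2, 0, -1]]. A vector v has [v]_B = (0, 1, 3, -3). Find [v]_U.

Composing the changes, [v]_U = Q P [v]_B.
Q P = [[2, -2, 1, 5], [-5, -3, 0, 7], [4, 7, -8, 4], [0, -5, 7, -3]]; applying this to (0, 1, 3, -3) gives (-14, -24, -29, 25).

(-14, -24, -29, 25)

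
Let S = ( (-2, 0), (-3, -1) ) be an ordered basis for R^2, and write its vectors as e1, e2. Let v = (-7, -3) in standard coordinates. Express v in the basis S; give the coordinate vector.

Write v = c_1 e1 + c_2 e2 and solve for the c_i.
System: -2c_1 - 3c_2 = -7, 0c_1 - c_2 = -3; solving gives c_1 = -1, c_2 = 3.
Check: -e1 + 3e2 = (-7, -3).

(-1, 3)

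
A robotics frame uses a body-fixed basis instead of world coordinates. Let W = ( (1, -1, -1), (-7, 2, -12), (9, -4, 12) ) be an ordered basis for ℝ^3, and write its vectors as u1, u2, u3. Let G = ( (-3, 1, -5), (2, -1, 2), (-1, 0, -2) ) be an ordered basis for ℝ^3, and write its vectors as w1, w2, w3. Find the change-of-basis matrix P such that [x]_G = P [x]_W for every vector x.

[[1, 2, -2], [2, 0, 2], [0, 1, 1]]

Let M have columns uj and N have columns wj. Then for every x, N [x]_G = x = M [x]_W, so P = N^(-1) M.
Since det N = 1, N^(-1) has integer entries; multiplying gives P = [[1, 2, -2], [2, 0, 2], [0, 1, 1]].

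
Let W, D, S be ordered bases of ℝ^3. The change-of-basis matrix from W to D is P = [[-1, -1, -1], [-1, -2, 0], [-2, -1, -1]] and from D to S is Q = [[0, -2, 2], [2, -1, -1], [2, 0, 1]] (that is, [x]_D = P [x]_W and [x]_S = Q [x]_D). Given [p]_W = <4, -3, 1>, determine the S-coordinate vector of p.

Composing the changes, [p]_S = Q P [p]_W.
Q P = [[-2, 2, -2], [1, 1, -1], [-4, -3, -3]]; applying this to <4, -3, 1> gives <-16, 0, -10>.

<-16, 0, -10>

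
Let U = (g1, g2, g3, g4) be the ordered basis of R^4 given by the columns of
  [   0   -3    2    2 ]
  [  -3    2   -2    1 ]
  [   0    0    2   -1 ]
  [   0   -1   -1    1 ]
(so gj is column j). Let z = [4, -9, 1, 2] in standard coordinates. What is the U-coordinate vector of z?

We seek scalars with c_1 g1 + ... + c_4 g4 = z; equivalently solve M c = z where the columns of M are g1, ..., g4.
Row-reducing the augmented matrix [M | z] gives c = (0, -4, -1, -3).
Check: 0·g1 - 4g2 - g3 - 3g4 = [4, -9, 1, 2].

[0, -4, -1, -3]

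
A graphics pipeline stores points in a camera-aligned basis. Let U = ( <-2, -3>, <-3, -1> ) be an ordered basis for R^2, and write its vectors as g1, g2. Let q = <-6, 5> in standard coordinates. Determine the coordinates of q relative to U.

<-3, 4>

[q]_U is the unique c with M c = q, where M has columns g1, g2.
System: -2c_1 - 3c_2 = -6, -3c_1 - c_2 = 5; solving gives c_1 = -3, c_2 = 4.
Check: -3g1 + 4g2 = <-6, 5>.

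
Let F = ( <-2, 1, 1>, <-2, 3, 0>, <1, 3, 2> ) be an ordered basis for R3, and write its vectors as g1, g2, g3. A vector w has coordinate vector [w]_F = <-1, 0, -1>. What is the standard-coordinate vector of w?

By definition w = -g1 + 0·g2 - g3.
Summing componentwise gives <1, -4, -3>.

<1, -4, -3>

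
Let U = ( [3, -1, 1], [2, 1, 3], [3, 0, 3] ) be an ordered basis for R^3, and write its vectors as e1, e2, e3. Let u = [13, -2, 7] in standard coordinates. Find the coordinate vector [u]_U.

[4, 2, -1]

We seek scalars with c_1 e1 + ... + c_3 e3 = u; equivalently solve M c = u where the columns of M are e1, ..., e3.
Gaussian elimination on [M | u] yields c = (4, 2, -1).
Check: 4e1 + 2e2 - e3 = [13, -2, 7].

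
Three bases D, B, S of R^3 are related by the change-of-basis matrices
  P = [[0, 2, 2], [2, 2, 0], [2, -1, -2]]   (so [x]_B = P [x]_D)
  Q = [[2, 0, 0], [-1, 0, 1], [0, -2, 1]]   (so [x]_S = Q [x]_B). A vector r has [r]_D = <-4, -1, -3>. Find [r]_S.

<-16, 7, 19>

First [r]_B = P [r]_D = <-8, -10, -1>.
Then [r]_S = Q [r]_B = <-16, 7, 19>.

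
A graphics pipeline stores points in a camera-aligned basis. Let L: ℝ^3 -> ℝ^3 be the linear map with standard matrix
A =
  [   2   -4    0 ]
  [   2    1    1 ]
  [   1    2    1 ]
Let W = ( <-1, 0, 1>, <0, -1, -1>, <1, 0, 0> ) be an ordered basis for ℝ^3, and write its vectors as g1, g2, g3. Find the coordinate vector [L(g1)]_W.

<1, 1, -1>

Column 1 of [L]_W is the W-coordinate vector of L(g1).
In standard coordinates L(g1) = A g1 = <-2, -1, 0>.
Converting to W: <-2, -1, 0> = g1 + g2 - g3, so the coordinate vector is <1, 1, -1>.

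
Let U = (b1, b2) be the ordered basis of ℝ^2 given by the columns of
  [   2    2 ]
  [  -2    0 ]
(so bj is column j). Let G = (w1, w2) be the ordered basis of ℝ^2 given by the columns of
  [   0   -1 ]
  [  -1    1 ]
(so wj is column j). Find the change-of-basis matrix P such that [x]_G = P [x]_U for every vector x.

Column j of P is [bj]_G, since P maps U-coordinates to G-coordinates.
Expressing b1 in G: b1 = 0·w1 - 2w2, so column 1 of P is <0, -2>.
Doing the same for each bj gives P = [[0, -2], [-2, -2]].

[[0, -2], [-2, -2]]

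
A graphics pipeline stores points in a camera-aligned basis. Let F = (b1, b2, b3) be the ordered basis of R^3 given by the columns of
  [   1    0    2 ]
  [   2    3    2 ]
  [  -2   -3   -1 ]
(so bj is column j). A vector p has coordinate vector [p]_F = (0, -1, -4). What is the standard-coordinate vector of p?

By definition p = 0·b1 - b2 - 4b3.
Summing componentwise gives (-8, -11, 7).

(-8, -11, 7)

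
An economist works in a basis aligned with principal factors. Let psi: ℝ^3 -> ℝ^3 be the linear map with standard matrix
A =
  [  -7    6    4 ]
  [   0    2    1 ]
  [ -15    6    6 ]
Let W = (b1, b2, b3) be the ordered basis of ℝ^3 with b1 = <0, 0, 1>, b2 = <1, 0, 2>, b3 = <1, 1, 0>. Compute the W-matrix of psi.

The j-th column of [psi]_W is [psi(bj)]_W.
psi(b1) = A b1 = <4, 1, 6> = 0·b1 + 3b2 + b3, so column 1 is <0, 3, 1>.
Repeating for b2, b3 and assembling the columns gives [[0, -1, -3], [3, -1, -3], [1, 2, 2]].

[[0, -1, -3], [3, -1, -3], [1, 2, 2]]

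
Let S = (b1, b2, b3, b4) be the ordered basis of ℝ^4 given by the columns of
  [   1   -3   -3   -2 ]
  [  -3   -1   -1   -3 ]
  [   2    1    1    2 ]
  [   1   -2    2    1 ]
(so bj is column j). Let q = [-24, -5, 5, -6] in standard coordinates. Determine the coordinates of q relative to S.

Write q = c_1 b1 + ... + c_4 b4 and solve for the c_i.
Solving this 4x4 system gives c = (-3, 4, 1, 3).
Check: -3b1 + 4b2 + b3 + 3b4 = [-24, -5, 5, -6].

[-3, 4, 1, 3]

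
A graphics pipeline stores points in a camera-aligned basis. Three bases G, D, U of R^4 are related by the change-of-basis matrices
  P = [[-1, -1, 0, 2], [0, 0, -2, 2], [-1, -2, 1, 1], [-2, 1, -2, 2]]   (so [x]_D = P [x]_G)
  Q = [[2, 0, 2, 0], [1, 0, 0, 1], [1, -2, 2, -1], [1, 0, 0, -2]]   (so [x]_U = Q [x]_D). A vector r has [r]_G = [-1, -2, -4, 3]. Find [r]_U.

First [r]_D = P [r]_G = [9, 14, 4, 14].
Then [r]_U = Q [r]_D = [26, 23, -25, -19].

[26, 23, -25, -19]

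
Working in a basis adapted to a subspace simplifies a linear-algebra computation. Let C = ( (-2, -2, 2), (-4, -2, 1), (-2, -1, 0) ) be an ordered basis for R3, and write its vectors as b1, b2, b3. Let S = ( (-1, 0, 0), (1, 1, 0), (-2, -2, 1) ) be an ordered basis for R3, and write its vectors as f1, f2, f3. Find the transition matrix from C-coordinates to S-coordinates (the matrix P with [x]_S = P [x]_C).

Take x = bj: its C-coordinates are the j-th standard unit vector, so P e_j — column j of P — equals [bj]_S.
b1 = 0·f1 + 2f2 + 2f3, giving column 1 = (0, 2, 2); repeating for each j gives P = [[0, 2, 1], [2, 0, -1], [2, 1, 0]].

[[0, 2, 1], [2, 0, -1], [2, 1, 0]]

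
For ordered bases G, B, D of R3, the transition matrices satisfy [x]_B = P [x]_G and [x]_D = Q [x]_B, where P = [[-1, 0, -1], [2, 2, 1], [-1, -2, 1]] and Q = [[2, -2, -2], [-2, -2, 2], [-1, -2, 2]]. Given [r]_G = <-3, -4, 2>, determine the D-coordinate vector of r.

Apply P to get B-coordinates <1, -12, 13>, then Q to get D-coordinates.
The result is [r]_D = <0, 48, 49>.

<0, 48, 49>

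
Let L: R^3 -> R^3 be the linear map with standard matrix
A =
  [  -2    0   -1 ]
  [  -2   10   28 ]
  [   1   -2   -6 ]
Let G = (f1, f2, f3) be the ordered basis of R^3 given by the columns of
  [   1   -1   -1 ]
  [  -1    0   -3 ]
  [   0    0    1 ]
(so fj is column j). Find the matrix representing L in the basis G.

[[3, 1, 3], [2, 0, 3], [3, -1, -1]]

The j-th column of [L]_G is [L(fj)]_G.
L(f1) = A f1 = (-2, -12, 3) = 3f1 + 2f2 + 3f3, so column 1 is (3, 2, 3).
Repeating for f2, f3 and assembling the columns gives [[3, 1, 3], [2, 0, 3], [3, -1, -1]].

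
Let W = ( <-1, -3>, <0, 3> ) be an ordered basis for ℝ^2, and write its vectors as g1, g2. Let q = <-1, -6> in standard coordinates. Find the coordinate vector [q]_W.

We seek scalars with c_1 g1 + c_2 g2 = q; equivalently solve M c = q where the columns of M are g1, g2.
System: -c_1 + 0c_2 = -1, -3c_1 + 3c_2 = -6; solving gives c_1 = 1, c_2 = -1.
Check: g1 - g2 = <-1, -6>.

<1, -1>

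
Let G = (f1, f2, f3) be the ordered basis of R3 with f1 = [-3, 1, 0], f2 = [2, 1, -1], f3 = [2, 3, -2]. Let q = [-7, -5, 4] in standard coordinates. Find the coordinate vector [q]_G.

[1, 0, -2]

Write q = c_1 f1 + ... + c_3 f3 and solve for the c_i.
Row-reducing the augmented matrix [M | q] gives c = (1, 0, -2).
Check: f1 + 0·f2 - 2f3 = [-7, -5, 4].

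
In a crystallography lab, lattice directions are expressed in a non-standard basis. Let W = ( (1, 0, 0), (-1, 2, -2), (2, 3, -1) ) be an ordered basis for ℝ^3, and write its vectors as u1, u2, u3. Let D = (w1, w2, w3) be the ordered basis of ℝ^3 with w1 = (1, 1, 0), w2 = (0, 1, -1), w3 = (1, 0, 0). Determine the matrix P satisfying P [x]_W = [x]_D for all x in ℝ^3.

Let M have columns uj and N have columns wj. Then for every x, N [x]_D = x = M [x]_W, so P = N^(-1) M.
Since det N = -1, N^(-1) has integer entries; multiplying gives P = [[0, 0, 2], [0, 2, 1], [1, -1, 0]].

[[0, 0, 2], [0, 2, 1], [1, -1, 0]]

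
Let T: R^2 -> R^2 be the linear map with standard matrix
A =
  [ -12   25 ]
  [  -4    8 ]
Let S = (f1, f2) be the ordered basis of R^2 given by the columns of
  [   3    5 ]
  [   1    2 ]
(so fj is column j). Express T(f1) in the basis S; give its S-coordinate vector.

<-2, -1>

Column 1 of [T]_S is the S-coordinate vector of T(f1).
In standard coordinates T(f1) = A f1 = <-11, -4>.
Converting to S: <-11, -4> = -2f1 - f2, so the coordinate vector is <-2, -1>.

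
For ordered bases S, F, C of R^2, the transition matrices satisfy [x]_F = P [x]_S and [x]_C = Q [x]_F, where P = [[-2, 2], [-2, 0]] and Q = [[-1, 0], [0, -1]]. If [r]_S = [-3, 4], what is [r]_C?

Apply P to get F-coordinates [14, 6], then Q to get C-coordinates.
The result is [r]_C = [-14, -6].

[-14, -6]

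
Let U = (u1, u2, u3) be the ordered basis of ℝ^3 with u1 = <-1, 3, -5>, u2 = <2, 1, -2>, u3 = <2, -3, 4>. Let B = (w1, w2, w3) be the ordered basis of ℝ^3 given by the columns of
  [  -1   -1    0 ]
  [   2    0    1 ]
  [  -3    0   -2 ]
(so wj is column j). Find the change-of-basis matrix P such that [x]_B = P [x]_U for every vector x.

[[1, 0, -2], [0, -2, 0], [1, 1, 1]]

Take x = uj: its U-coordinates are the j-th standard unit vector, so P e_j — column j of P — equals [uj]_B.
u1 = w1 + 0·w2 + w3, giving column 1 = <1, 0, 1>; repeating for each j gives P = [[1, 0, -2], [0, -2, 0], [1, 1, 1]].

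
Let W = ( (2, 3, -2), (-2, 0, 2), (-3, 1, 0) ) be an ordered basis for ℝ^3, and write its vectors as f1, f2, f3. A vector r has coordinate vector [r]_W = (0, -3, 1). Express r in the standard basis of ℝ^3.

r = M [r]_W, where M has columns f1, ..., f3.
Carrying out the matrix-vector product, r = (3, 1, -6).

(3, 1, -6)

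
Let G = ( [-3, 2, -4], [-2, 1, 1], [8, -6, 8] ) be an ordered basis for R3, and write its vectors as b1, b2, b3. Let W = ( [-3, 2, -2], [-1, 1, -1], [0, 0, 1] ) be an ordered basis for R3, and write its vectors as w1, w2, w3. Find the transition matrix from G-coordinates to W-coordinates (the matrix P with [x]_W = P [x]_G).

[[1, 1, -2], [0, -1, -2], [-2, 2, 2]]

Take x = bj: its G-coordinates are the j-th standard unit vector, so P e_j — column j of P — equals [bj]_W.
b1 = w1 + 0·w2 - 2w3, giving column 1 = [1, 0, -2]; repeating for each j gives P = [[1, 1, -2], [0, -1, -2], [-2, 2, 2]].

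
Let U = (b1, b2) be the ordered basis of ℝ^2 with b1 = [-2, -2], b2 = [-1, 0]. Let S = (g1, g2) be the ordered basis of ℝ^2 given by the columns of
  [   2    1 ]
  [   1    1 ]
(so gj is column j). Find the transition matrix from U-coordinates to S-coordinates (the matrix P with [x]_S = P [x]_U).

[[0, -1], [-2, 1]]

Take x = bj: its U-coordinates are the j-th standard unit vector, so P e_j — column j of P — equals [bj]_S.
b1 = 0·g1 - 2g2, giving column 1 = [0, -2]; repeating for each j gives P = [[0, -1], [-2, 1]].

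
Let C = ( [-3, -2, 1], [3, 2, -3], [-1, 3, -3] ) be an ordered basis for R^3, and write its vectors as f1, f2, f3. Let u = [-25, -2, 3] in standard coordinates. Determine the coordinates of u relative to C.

[u]_C is the unique c with M c = u, where M has columns f1, ..., f3.
Row-reducing the augmented matrix [M | u] gives c = (3, -4, 4).
Check: 3f1 - 4f2 + 4f3 = [-25, -2, 3].

[3, -4, 4]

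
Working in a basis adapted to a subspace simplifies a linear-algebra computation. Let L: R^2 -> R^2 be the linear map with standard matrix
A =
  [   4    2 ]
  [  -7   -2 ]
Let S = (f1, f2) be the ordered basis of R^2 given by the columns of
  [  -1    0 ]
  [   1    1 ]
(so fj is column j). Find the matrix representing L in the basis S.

The j-th column of [L]_S is [L(fj)]_S.
L(f1) = A f1 = <-2, 5> = 2f1 + 3f2, so column 1 is <2, 3>.
Repeating for f2 and assembling the columns gives [[2, -2], [3, 0]].

[[2, -2], [3, 0]]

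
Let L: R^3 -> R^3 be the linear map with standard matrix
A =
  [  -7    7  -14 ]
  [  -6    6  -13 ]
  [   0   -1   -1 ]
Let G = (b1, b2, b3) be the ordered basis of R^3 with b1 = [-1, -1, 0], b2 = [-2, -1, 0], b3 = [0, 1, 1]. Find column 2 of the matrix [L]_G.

Column 2 of [L]_G is the G-coordinate vector of L(b2).
In standard coordinates L(b2) = A b2 = [7, 6, 1].
Converting to G: [7, 6, 1] = -3b1 - 2b2 + b3, so the coordinate vector is [-3, -2, 1].

[-3, -2, 1]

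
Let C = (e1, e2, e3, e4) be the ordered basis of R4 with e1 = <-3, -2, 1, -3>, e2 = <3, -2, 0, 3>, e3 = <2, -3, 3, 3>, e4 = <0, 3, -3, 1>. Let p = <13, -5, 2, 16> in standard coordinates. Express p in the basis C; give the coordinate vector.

<-1, 2, 2, 1>

Write p = c_1 e1 + ... + c_4 e4 and solve for the c_i.
Row-reducing the augmented matrix [M | p] gives c = (-1, 2, 2, 1).
Check: -e1 + 2e2 + 2e3 + e4 = <13, -5, 2, 16>.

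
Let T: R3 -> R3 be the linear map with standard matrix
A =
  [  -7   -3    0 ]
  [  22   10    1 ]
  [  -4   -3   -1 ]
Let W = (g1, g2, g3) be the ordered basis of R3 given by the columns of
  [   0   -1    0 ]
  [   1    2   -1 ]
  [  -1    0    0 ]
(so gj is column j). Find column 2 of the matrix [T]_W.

Compute T(g2) = A g2 = (1, -2, -2) in standard coordinates.
Then write this in W-coordinates: solve for y in y_1 g1 + ... + y_3 g3 = (1, -2, -2).
This gives y = (2, -1, 2), which is column 2 of [T]_W.

(2, -1, 2)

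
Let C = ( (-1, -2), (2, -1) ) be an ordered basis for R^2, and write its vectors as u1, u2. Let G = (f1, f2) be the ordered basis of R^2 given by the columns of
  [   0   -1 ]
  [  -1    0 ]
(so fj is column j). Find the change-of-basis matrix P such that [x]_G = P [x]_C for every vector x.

Let M have columns uj and N have columns fj. Then for every x, N [x]_G = x = M [x]_C, so P = N^(-1) M.
Since det N = -1, N^(-1) has integer entries; multiplying gives P = [[2, 1], [1, -2]].

[[2, 1], [1, -2]]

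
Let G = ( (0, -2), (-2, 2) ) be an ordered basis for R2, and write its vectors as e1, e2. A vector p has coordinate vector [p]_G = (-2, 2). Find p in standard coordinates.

The coordinates say p = -2e1 + 2e2; adding the scaled basis vectors gives (-4, 8).

(-4, 8)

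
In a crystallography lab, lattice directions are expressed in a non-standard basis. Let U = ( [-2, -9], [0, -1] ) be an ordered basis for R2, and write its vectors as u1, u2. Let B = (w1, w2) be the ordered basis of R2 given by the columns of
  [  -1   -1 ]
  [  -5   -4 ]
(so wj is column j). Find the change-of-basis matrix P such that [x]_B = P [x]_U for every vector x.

[[1, 1], [1, -1]]

Column j of P is [uj]_B, since P maps U-coordinates to B-coordinates.
Expressing u1 in B: u1 = w1 + w2, so column 1 of P is [1, 1].
Doing the same for each uj gives P = [[1, 1], [1, -1]].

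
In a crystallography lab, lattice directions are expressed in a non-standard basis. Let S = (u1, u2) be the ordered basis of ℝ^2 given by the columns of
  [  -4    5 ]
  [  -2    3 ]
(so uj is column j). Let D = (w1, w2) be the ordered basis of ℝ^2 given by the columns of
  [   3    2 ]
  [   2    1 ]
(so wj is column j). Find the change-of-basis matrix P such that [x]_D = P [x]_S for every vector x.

Take x = uj: its S-coordinates are the j-th standard unit vector, so P e_j — column j of P — equals [uj]_D.
u1 = 0·w1 - 2w2, giving column 1 = <0, -2>; repeating for each j gives P = [[0, 1], [-2, 1]].

[[0, 1], [-2, 1]]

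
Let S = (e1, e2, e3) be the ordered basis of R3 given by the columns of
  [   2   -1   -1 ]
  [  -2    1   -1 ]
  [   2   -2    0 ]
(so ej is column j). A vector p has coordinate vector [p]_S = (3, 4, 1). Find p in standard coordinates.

(1, -3, -2)

By definition p = 3e1 + 4e2 + e3.
Summing componentwise gives (1, -3, -2).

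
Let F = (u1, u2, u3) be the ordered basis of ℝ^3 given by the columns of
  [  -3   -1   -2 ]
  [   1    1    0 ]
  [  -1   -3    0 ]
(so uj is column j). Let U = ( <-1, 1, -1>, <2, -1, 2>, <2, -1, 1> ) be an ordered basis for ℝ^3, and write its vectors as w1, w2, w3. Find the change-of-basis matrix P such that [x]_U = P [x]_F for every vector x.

[[-1, 1, -2], [0, -2, 0], [-2, 2, -2]]

Take x = uj: its F-coordinates are the j-th standard unit vector, so P e_j — column j of P — equals [uj]_U.
u1 = -w1 + 0·w2 - 2w3, giving column 1 = <-1, 0, -2>; repeating for each j gives P = [[-1, 1, -2], [0, -2, 0], [-2, 2, -2]].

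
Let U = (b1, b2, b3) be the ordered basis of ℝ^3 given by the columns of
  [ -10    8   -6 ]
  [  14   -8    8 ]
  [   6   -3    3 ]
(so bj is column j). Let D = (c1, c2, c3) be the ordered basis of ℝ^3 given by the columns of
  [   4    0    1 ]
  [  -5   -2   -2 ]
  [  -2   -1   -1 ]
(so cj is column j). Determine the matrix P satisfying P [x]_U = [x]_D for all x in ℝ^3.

Column j of P is [bj]_D, since P maps U-coordinates to D-coordinates.
Expressing b1 in D: b1 = -2c1 + 0·c2 - 2c3, so column 1 of P is (-2, 0, -2).
Doing the same for each bj gives P = [[-2, 2, -2], [0, -1, -1], [-2, 0, 2]].

[[-2, 2, -2], [0, -1, -1], [-2, 0, 2]]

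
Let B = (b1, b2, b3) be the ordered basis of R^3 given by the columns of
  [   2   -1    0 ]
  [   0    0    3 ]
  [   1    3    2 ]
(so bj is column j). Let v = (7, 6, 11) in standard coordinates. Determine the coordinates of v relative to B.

(4, 1, 2)

We seek scalars with c_1 b1 + ... + c_3 b3 = v; equivalently solve M c = v where the columns of M are b1, ..., b3.
Gaussian elimination on [M | v] yields c = (4, 1, 2).
Check: 4b1 + b2 + 2b3 = (7, 6, 11).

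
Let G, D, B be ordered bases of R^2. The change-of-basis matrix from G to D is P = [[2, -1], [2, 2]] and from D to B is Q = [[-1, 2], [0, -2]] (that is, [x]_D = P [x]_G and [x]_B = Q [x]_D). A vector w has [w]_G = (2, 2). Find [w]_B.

First [w]_D = P [w]_G = (2, 8).
Then [w]_B = Q [w]_D = (14, -16).

(14, -16)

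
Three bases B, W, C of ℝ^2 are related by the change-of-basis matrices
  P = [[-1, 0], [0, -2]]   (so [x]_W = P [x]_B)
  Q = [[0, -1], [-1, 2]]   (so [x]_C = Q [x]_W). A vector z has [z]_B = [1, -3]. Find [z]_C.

First [z]_W = P [z]_B = [-1, 6].
Then [z]_C = Q [z]_W = [-6, 13].

[-6, 13]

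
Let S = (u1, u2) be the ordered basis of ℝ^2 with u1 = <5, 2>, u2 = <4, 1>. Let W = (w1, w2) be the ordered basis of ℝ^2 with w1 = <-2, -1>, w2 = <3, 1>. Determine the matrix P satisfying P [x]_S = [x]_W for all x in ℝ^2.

[[-1, 1], [1, 2]]

Take x = uj: its S-coordinates are the j-th standard unit vector, so P e_j — column j of P — equals [uj]_W.
u1 = -w1 + w2, giving column 1 = <-1, 1>; repeating for each j gives P = [[-1, 1], [1, 2]].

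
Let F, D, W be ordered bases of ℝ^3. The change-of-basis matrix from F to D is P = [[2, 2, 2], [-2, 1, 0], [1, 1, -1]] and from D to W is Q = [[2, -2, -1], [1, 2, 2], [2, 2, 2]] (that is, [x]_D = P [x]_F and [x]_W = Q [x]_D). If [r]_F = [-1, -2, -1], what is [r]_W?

First [r]_D = P [r]_F = [-8, 0, -2].
Then [r]_W = Q [r]_D = [-14, -12, -20].

[-14, -12, -20]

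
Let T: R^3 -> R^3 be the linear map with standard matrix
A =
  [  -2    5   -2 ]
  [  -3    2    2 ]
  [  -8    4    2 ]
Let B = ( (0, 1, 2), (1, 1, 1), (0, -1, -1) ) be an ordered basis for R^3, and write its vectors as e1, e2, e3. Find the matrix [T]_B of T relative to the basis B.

With P the matrix whose columns are e1, ..., e3, [T]_B = P^(-1) A P.
Column by column: T(e1) = A e1 = (1, 6, 8); its B-coordinates (2, 1, -3) give column 1.
Continuing for each basis vector yields [T]_B = [[2, -3, -2], [1, 1, -3], [-3, -3, -1]].

[[2, -3, -2], [1, 1, -3], [-3, -3, -1]]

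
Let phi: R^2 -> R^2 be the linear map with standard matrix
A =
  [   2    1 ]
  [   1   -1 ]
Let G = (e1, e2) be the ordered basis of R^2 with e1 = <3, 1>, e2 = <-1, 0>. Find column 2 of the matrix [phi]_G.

Compute phi(e2) = A e2 = <-2, -1> in standard coordinates.
Then write this in G-coordinates: solve for y in y_1 e1 + y_2 e2 = <-2, -1>.
This gives y = <-1, -1>, which is column 2 of [phi]_G.

<-1, -1>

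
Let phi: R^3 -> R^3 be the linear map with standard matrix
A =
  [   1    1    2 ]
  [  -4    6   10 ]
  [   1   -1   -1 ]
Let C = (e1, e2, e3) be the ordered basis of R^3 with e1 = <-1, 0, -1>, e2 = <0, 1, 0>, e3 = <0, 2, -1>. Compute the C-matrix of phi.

[[3, -1, 0], [0, 2, 0], [-3, 2, 1]]

With P the matrix whose columns are e1, ..., e3, [phi]_C = P^(-1) A P.
Column by column: phi(e1) = A e1 = <-3, -6, 0>; its C-coordinates <3, 0, -3> give column 1.
Continuing for each basis vector yields [phi]_C = [[3, -1, 0], [0, 2, 0], [-3, 2, 1]].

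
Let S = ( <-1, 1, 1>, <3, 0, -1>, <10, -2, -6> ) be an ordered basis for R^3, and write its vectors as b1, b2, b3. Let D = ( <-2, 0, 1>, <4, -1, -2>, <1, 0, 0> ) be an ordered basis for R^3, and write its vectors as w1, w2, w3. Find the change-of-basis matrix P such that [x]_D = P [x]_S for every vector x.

Column j of P is [bj]_D, since P maps S-coordinates to D-coordinates.
Expressing b1 in D: b1 = -w1 - w2 + w3, so column 1 of P is <-1, -1, 1>.
Doing the same for each bj gives P = [[-1, -1, -2], [-1, 0, 2], [1, 1, -2]].

[[-1, -1, -2], [-1, 0, 2], [1, 1, -2]]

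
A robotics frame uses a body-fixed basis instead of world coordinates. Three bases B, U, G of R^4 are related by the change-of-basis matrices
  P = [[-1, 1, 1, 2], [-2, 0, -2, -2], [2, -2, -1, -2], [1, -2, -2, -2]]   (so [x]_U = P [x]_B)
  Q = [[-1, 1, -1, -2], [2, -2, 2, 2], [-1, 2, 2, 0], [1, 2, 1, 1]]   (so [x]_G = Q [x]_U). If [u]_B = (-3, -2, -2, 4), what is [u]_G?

Apply P to get U-coordinates (7, 2, -8, -3), then Q to get G-coordinates.
The result is [u]_G = (9, -12, -19, 0).

(9, -12, -19, 0)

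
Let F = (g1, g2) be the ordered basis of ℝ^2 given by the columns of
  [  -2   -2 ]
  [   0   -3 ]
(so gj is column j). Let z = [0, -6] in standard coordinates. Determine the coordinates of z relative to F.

[z]_F is the unique c with M c = z, where M has columns g1, g2.
System: -2c_1 - 2c_2 = 0, 0c_1 - 3c_2 = -6; solving gives c_1 = -2, c_2 = 2.
Check: -2g1 + 2g2 = [0, -6].

[-2, 2]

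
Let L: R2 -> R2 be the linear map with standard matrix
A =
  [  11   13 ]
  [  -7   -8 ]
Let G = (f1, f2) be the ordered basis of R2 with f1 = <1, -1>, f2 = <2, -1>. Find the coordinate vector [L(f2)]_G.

Compute L(f2) = A f2 = <9, -6> in standard coordinates.
Then write this in G-coordinates: solve for y in y_1 f1 + y_2 f2 = <9, -6>.
This gives y = <3, 3>, which is column 2 of [L]_G.

<3, 3>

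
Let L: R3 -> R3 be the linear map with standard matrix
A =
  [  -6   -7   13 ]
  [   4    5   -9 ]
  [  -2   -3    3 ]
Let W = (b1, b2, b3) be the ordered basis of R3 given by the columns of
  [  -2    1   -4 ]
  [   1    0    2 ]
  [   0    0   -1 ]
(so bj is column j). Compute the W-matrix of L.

[[-1, 0, 1], [-1, 2, 3], [-1, 2, 1]]

Let P have columns b1, ..., b3. Then [L]_W = P^(-1) A P.
Here det P = 1, so P^(-1) is integer; computing A P first and then P^(-1)(A P) gives [[-1, 0, 1], [-1, 2, 3], [-1, 2, 1]].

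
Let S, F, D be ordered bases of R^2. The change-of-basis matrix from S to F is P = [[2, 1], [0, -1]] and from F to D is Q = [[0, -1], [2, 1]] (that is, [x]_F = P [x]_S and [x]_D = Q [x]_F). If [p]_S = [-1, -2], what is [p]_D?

[-2, -6]

Composing the changes, [p]_D = Q P [p]_S.
Q P = [[0, 1], [4, 1]]; applying this to [-1, -2] gives [-2, -6].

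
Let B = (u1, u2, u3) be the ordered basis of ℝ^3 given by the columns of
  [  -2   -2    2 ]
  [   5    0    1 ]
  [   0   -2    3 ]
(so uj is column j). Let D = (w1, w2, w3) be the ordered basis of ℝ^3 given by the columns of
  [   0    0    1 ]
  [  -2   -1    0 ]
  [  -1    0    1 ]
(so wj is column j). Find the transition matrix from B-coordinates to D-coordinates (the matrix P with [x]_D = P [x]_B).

[[-2, 0, -1], [-1, 0, 1], [-2, -2, 2]]

Column j of P is [uj]_D, since P maps B-coordinates to D-coordinates.
Expressing u1 in D: u1 = -2w1 - w2 - 2w3, so column 1 of P is (-2, -1, -2).
Doing the same for each uj gives P = [[-2, 0, -1], [-1, 0, 1], [-2, -2, 2]].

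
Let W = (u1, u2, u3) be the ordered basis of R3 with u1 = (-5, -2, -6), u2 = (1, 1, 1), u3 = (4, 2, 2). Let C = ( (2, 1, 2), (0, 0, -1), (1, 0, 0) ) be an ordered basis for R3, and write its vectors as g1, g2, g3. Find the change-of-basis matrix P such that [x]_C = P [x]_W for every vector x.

[[-2, 1, 2], [2, 1, 2], [-1, -1, 0]]

Column j of P is [uj]_C, since P maps W-coordinates to C-coordinates.
Expressing u1 in C: u1 = -2g1 + 2g2 - g3, so column 1 of P is (-2, 2, -1).
Doing the same for each uj gives P = [[-2, 1, 2], [2, 1, 2], [-1, -1, 0]].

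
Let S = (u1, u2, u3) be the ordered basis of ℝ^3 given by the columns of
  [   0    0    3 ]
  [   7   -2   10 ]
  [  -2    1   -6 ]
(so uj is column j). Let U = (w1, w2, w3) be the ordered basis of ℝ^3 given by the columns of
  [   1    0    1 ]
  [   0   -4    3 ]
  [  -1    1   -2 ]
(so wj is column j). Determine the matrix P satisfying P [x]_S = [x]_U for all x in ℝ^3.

Let M have columns uj and N have columns wj. Then for every x, N [x]_U = x = M [x]_S, so P = N^(-1) M.
Since det N = 1, N^(-1) has integer entries; multiplying gives P = [[-1, 2, 1], [-1, -1, -1], [1, -2, 2]].

[[-1, 2, 1], [-1, -1, -1], [1, -2, 2]]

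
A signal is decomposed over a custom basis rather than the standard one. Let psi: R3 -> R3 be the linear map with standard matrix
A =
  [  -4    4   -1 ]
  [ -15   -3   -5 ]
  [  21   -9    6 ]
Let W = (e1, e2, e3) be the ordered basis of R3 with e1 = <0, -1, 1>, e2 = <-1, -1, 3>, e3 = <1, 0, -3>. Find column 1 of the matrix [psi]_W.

<0, 2, -3>

Compute psi(e1) = A e1 = <-5, -2, 15> in standard coordinates.
Then write this in W-coordinates: solve for y in y_1 e1 + ... + y_3 e3 = <-5, -2, 15>.
This gives y = <0, 2, -3>, which is column 1 of [psi]_W.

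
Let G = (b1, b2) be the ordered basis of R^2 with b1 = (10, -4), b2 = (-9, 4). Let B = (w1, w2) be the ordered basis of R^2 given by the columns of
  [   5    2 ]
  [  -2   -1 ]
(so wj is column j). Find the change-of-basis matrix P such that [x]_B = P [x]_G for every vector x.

[[2, -1], [0, -2]]

Take x = bj: its G-coordinates are the j-th standard unit vector, so P e_j — column j of P — equals [bj]_B.
b1 = 2w1 + 0·w2, giving column 1 = (2, 0); repeating for each j gives P = [[2, -1], [0, -2]].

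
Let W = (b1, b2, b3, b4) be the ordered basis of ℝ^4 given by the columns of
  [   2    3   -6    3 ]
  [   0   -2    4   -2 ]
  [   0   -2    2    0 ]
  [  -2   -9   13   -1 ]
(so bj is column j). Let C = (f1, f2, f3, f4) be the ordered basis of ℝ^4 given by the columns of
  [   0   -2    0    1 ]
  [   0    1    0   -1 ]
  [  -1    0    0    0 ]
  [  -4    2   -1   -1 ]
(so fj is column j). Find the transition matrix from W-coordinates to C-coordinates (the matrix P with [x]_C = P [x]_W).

Column j of P is [bj]_C, since P maps W-coordinates to C-coordinates.
Expressing b1 in C: b1 = 0·f1 - 2f2 + 0·f3 - 2f4, so column 1 of P is (0, -2, 0, -2).
Doing the same for each bj gives P = [[0, 2, -2, 0], [-2, -1, 2, -1], [0, -2, 1, -2], [-2, 1, -2, 1]].

[[0, 2, -2, 0], [-2, -1, 2, -1], [0, -2, 1, -2], [-2, 1, -2, 1]]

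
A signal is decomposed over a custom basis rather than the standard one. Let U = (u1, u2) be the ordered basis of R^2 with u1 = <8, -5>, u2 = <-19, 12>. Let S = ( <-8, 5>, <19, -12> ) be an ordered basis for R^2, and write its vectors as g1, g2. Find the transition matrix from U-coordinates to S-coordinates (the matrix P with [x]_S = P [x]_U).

Take x = uj: its U-coordinates are the j-th standard unit vector, so P e_j — column j of P — equals [uj]_S.
u1 = -g1 + 0·g2, giving column 1 = <-1, 0>; repeating for each j gives P = [[-1, 0], [0, -1]].

[[-1, 0], [0, -1]]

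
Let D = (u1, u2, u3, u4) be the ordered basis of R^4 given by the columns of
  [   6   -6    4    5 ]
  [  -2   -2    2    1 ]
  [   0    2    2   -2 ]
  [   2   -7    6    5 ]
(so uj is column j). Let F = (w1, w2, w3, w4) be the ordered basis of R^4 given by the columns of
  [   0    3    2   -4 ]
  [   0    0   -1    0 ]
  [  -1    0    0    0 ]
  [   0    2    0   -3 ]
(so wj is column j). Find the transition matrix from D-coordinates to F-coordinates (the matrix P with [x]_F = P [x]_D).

[[0, -2, -2, 2], [-2, -2, 0, 1], [2, 2, -2, -1], [-2, 1, -2, -1]]

Take x = uj: its D-coordinates are the j-th standard unit vector, so P e_j — column j of P — equals [uj]_F.
u1 = 0·w1 - 2w2 + 2w3 - 2w4, giving column 1 = (0, -2, 2, -2); repeating for each j gives P = [[0, -2, -2, 2], [-2, -2, 0, 1], [2, 2, -2, -1], [-2, 1, -2, -1]].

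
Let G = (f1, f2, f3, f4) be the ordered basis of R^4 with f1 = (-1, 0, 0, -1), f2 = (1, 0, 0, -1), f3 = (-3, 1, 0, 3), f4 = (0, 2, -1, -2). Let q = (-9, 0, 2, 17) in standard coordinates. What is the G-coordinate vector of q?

(-2, 1, 4, -2)

We seek scalars with c_1 f1 + ... + c_4 f4 = q; equivalently solve M c = q where the columns of M are f1, ..., f4.
Row-reducing the augmented matrix [M | q] gives c = (-2, 1, 4, -2).
Check: -2f1 + f2 + 4f3 - 2f4 = (-9, 0, 2, 17).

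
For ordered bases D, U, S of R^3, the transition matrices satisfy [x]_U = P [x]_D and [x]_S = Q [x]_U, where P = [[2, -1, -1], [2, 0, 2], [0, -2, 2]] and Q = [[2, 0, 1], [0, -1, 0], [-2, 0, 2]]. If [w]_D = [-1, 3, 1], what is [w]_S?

[-16, 0, 4]

First [w]_U = P [w]_D = [-6, 0, -4].
Then [w]_S = Q [w]_U = [-16, 0, 4].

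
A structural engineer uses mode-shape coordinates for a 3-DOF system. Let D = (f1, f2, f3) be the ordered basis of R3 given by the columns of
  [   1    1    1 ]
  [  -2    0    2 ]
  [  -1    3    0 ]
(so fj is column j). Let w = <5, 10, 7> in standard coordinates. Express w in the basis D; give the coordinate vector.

<-1, 2, 4>

Write w = c_1 f1 + ... + c_3 f3 and solve for the c_i.
Solving this 3x3 system gives c = (-1, 2, 4).
Check: -f1 + 2f2 + 4f3 = <5, 10, 7>.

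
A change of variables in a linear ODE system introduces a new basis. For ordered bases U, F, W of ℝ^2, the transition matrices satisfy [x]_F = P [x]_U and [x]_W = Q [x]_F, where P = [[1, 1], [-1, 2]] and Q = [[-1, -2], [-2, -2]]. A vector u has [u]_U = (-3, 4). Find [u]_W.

(-23, -24)

Composing the changes, [u]_W = Q P [u]_U.
Q P = [[1, -5], [0, -6]]; applying this to (-3, 4) gives (-23, -24).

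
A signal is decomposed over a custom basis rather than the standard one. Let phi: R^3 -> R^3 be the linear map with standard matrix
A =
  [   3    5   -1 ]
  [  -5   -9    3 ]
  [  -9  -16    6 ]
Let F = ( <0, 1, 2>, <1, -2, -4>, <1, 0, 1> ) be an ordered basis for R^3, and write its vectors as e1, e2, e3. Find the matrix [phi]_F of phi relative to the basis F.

With P the matrix whose columns are e1, ..., e3, [phi]_F = P^(-1) A P.
Column by column: phi(e1) = A e1 = <3, -3, -4>; its F-coordinates <-1, 1, 2> give column 1.
Continuing for each basis vector yields [phi]_F = [[-1, 1, 0], [1, 0, 1], [2, -3, 1]].

[[-1, 1, 0], [1, 0, 1], [2, -3, 1]]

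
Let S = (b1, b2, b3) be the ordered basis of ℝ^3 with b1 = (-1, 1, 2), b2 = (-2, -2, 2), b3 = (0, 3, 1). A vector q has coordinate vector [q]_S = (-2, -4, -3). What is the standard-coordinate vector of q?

The coordinates say q = -2b1 - 4b2 - 3b3; adding the scaled basis vectors gives (10, -3, -15).

(10, -3, -15)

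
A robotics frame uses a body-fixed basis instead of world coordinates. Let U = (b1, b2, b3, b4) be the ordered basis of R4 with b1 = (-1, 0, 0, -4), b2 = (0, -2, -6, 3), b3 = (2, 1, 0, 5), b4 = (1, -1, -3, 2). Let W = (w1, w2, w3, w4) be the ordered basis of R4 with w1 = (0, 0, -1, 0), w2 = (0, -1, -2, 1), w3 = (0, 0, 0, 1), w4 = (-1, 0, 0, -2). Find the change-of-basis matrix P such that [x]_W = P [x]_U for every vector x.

Take x = bj: its U-coordinates are the j-th standard unit vector, so P e_j — column j of P — equals [bj]_W.
b1 = 0·w1 + 0·w2 - 2w3 + w4, giving column 1 = (0, 0, -2, 1); repeating for each j gives P = [[0, 2, 2, 1], [0, 2, -1, 1], [-2, 1, 2, -1], [1, 0, -2, -1]].

[[0, 2, 2, 1], [0, 2, -1, 1], [-2, 1, 2, -1], [1, 0, -2, -1]]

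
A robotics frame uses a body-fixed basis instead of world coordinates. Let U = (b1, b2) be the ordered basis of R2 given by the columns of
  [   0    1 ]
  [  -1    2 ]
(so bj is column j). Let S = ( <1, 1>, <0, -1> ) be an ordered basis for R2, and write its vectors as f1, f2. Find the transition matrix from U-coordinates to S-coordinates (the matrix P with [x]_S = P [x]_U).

[[0, 1], [1, -1]]

Let M have columns bj and N have columns fj. Then for every x, N [x]_S = x = M [x]_U, so P = N^(-1) M.
Since det N = -1, N^(-1) has integer entries; multiplying gives P = [[0, 1], [1, -1]].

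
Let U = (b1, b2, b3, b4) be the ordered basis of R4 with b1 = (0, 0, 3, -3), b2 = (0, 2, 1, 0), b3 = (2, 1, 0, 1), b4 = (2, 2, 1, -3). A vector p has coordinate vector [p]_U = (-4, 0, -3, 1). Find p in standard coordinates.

(-4, -1, -11, 6)

p = M [p]_U, where M has columns b1, ..., b4.
Carrying out the matrix-vector product, p = (-4, -1, -11, 6).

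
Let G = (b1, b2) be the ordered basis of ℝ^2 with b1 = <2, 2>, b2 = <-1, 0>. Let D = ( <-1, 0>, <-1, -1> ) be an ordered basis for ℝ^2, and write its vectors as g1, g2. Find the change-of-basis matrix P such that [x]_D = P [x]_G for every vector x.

[[0, 1], [-2, 0]]

Let M have columns bj and N have columns gj. Then for every x, N [x]_D = x = M [x]_G, so P = N^(-1) M.
Since det N = 1, N^(-1) has integer entries; multiplying gives P = [[0, 1], [-2, 0]].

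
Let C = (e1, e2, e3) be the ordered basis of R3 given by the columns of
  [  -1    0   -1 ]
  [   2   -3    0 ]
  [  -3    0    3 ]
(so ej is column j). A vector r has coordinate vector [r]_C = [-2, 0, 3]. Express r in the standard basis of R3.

[-1, -4, 15]

The coordinates say r = -2e1 + 0·e2 + 3e3; adding the scaled basis vectors gives [-1, -4, 15].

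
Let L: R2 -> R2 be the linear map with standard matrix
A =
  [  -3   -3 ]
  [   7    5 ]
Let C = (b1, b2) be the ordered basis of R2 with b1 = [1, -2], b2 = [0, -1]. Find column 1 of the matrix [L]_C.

Compute L(b1) = A b1 = [3, -3] in standard coordinates.
Then write this in C-coordinates: solve for y in y_1 b1 + y_2 b2 = [3, -3].
This gives y = [3, -3], which is column 1 of [L]_C.

[3, -3]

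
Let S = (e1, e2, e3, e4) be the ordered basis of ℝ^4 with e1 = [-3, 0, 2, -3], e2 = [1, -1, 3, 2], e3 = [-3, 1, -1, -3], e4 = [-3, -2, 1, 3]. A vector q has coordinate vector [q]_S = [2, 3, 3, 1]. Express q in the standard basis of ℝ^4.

By definition q = 2e1 + 3e2 + 3e3 + e4.
Summing componentwise gives [-15, -2, 11, -6].

[-15, -2, 11, -6]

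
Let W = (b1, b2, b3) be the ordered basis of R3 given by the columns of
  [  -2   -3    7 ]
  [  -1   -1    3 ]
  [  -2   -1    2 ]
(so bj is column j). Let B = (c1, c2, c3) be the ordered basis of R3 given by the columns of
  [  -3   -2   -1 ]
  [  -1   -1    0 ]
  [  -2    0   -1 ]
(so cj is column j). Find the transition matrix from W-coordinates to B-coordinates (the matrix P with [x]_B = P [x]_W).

Let M have columns bj and N have columns cj. Then for every x, N [x]_B = x = M [x]_W, so P = N^(-1) M.
Since det N = 1, N^(-1) has integer entries; multiplying gives P = [[2, 0, -1], [-1, 1, -2], [-2, 1, 0]].

[[2, 0, -1], [-1, 1, -2], [-2, 1, 0]]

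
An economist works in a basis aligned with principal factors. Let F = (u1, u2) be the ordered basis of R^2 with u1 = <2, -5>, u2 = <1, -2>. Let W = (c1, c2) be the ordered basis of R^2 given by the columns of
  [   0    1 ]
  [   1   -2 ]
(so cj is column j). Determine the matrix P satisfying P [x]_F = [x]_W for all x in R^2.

Column j of P is [uj]_W, since P maps F-coordinates to W-coordinates.
Expressing u1 in W: u1 = -c1 + 2c2, so column 1 of P is <-1, 2>.
Doing the same for each uj gives P = [[-1, 0], [2, 1]].

[[-1, 0], [2, 1]]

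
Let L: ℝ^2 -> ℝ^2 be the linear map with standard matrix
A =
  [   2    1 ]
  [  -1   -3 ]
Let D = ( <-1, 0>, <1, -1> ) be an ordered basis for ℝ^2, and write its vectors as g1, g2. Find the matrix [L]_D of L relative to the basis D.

Let P have columns g1, g2. Then [L]_D = P^(-1) A P.
Here det P = 1, so P^(-1) is integer; computing A P first and then P^(-1)(A P) gives [[1, -3], [-1, -2]].

[[1, -3], [-1, -2]]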